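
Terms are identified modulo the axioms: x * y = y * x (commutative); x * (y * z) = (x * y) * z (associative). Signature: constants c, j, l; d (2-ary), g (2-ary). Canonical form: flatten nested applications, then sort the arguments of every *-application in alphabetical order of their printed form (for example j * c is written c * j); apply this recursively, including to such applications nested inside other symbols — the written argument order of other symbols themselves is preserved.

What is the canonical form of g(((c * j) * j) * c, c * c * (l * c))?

Focus inside:  ((c * j) * j) * c
Un-nest:  c * j * j * c
Sort arguments:  c * c * j * j
Rebuild:  g(c * c * j * j, c * c * c * l)

Answer: g(c * c * j * j, c * c * c * l)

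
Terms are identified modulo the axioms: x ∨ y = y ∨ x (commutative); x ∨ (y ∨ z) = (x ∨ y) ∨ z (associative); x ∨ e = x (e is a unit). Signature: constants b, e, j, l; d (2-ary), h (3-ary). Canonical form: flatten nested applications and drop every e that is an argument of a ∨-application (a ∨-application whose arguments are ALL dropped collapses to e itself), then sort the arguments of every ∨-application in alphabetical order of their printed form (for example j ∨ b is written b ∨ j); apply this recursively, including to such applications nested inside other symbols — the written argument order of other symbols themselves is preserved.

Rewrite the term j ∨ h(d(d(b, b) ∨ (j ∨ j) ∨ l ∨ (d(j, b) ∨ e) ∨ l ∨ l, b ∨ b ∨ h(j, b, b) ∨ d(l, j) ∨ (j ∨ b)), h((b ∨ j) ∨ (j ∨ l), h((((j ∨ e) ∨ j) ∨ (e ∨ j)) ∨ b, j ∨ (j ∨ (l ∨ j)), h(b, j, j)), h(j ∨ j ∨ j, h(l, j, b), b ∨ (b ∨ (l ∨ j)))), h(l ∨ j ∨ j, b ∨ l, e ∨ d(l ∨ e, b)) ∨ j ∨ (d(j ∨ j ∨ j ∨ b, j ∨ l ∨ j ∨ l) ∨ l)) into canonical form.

Simplify inside:  h(d(d(b, b) ∨ (j ∨ j) ∨ l ∨ (d(j, b) ∨ e) ∨ l ∨ l, b ∨ b ∨ h(j, b, b) ∨ d(l, j) ∨ (j ∨ b)), h((b ∨ j) ∨ (j ∨ l), h((((j ∨ e) ∨ j) ∨ (e ∨ j)) ∨ b, j ∨ (j ∨ (l ∨ j)), h(b, j, j)), h(j ∨ j ∨ j, h(l, j, b), b ∨ (b ∨ (l ∨ j)))), h(l ∨ j ∨ j, b ∨ l, e ∨ d(l ∨ e, b)) ∨ j ∨ (d(j ∨ j ∨ j ∨ b, j ∨ l ∨ j ∨ l) ∨ l))  →  h(d(d(b, b) ∨ d(j, b) ∨ j ∨ j ∨ l ∨ l ∨ l, b ∨ b ∨ b ∨ d(l, j) ∨ h(j, b, b) ∨ j), h(b ∨ j ∨ j ∨ l, h(b ∨ j ∨ j ∨ j, j ∨ j ∨ j ∨ l, h(b, j, j)), h(j ∨ j ∨ j, h(l, j, b), b ∨ b ∨ j ∨ l)), d(b ∨ j ∨ j ∨ j, j ∨ j ∨ l ∨ l) ∨ h(j ∨ j ∨ l, b ∨ l, d(l, b)) ∨ j ∨ l)
Sort:  h(d(d(b, b) ∨ d(j, b) ∨ j ∨ j ∨ l ∨ l ∨ l, b ∨ b ∨ b ∨ d(l, j) ∨ h(j, b, b) ∨ j), h(b ∨ j ∨ j ∨ l, h(b ∨ j ∨ j ∨ j, j ∨ j ∨ j ∨ l, h(b, j, j)), h(j ∨ j ∨ j, h(l, j, b), b ∨ b ∨ j ∨ l)), d(b ∨ j ∨ j ∨ j, j ∨ j ∨ l ∨ l) ∨ h(j ∨ j ∨ l, b ∨ l, d(l, b)) ∨ j ∨ l) ∨ j

Answer: h(d(d(b, b) ∨ d(j, b) ∨ j ∨ j ∨ l ∨ l ∨ l, b ∨ b ∨ b ∨ d(l, j) ∨ h(j, b, b) ∨ j), h(b ∨ j ∨ j ∨ l, h(b ∨ j ∨ j ∨ j, j ∨ j ∨ j ∨ l, h(b, j, j)), h(j ∨ j ∨ j, h(l, j, b), b ∨ b ∨ j ∨ l)), d(b ∨ j ∨ j ∨ j, j ∨ j ∨ l ∨ l) ∨ h(j ∨ j ∨ l, b ∨ l, d(l, b)) ∨ j ∨ l) ∨ j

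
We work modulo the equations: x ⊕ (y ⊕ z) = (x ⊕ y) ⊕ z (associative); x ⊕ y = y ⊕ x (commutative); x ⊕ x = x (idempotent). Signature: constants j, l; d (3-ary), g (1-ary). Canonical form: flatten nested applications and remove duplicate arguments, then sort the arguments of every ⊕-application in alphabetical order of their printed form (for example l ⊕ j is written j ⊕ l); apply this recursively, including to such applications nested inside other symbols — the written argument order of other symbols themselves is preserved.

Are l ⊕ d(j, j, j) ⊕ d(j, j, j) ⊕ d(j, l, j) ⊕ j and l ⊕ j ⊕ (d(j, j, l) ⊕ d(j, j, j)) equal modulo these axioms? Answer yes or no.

Left:  l ⊕ d(j, j, j) ⊕ d(j, j, j) ⊕ d(j, l, j) ⊕ j
  Drop duplicates:  drop duplicate d(j, j, j)
  Order the arguments:  d(j, j, j) ⊕ d(j, l, j) ⊕ j ⊕ l
Right:  l ⊕ j ⊕ (d(j, j, l) ⊕ d(j, j, j))
  Merge nested applications:  l ⊕ j ⊕ d(j, j, l) ⊕ d(j, j, j)
  Sort:  d(j, j, j) ⊕ d(j, j, l) ⊕ j ⊕ l

Answer: no — d(j, j, j) ⊕ d(j, l, j) ⊕ j ⊕ l vs d(j, j, j) ⊕ d(j, j, l) ⊕ j ⊕ l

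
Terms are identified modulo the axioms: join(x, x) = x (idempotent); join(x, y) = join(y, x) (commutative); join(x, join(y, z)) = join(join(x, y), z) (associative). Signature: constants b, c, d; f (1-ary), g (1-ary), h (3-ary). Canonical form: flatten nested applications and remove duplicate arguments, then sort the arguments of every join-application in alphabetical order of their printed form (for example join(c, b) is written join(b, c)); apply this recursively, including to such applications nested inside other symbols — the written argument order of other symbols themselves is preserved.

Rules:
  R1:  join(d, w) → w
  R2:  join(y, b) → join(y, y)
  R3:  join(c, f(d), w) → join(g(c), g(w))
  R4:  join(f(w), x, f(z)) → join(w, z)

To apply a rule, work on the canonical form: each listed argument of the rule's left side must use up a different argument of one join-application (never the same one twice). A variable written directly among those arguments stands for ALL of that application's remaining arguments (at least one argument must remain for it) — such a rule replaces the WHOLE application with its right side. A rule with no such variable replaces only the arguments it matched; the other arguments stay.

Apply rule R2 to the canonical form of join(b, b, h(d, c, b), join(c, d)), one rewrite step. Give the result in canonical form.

Canonical form:  join(b, c, d, h(d, c, b))
R2 matches:  uses b;  y := join(c, d, h(d, c, b))
Every leftover argument binds to the variable; the entire application is replaced.
Result:  join(c, d, h(d, c, b))

Answer: join(c, d, h(d, c, b))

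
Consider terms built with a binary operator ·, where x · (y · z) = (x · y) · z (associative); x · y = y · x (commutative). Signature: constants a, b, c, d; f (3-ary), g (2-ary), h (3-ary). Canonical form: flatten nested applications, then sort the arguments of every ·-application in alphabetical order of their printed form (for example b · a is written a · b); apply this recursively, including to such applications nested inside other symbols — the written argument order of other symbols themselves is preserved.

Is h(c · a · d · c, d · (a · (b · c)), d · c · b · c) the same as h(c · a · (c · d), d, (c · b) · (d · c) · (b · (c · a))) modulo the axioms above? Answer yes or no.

Left:  h(c · a · d · c, d · (a · (b · c)), d · c · b · c)
  Focus inside:  d · (a · (b · c))
  Un-nest:  d · a · b · c
  Sort:  a · b · c · d
  Rebuild:  h(a · c · c · d, a · b · c · d, b · c · c · d)
Right:  h(c · a · (c · d), d, (c · b) · (d · c) · (b · (c · a)))
  Work inside:  (c · b) · (d · c) · (b · (c · a))
  Merge nested applications:  c · b · d · c · b · c · a
  Sort arguments:  a · b · b · c · c · c · d
  Reassemble:  h(a · c · c · d, d, a · b · b · c · c · c · d)

Answer: no — h(a · c · c · d, a · b · c · d, b · c · c · d) vs h(a · c · c · d, d, a · b · b · c · c · c · d)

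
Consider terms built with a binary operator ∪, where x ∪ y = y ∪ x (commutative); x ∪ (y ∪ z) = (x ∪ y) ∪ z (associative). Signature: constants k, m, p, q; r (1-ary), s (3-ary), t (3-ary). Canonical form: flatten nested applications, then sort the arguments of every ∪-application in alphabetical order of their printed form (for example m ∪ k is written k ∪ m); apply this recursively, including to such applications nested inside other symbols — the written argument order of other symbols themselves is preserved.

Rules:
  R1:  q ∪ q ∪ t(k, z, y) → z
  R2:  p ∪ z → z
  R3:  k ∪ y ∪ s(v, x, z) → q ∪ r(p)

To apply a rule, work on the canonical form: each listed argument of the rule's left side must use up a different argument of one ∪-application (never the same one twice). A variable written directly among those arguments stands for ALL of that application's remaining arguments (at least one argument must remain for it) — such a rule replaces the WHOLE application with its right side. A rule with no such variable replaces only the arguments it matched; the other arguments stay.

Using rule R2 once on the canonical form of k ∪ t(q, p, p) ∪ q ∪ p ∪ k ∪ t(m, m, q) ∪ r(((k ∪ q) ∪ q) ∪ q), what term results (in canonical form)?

Answer: k ∪ k ∪ q ∪ r(k ∪ q ∪ q ∪ q) ∪ t(m, m, q) ∪ t(q, p, p)

Derivation:
Canonical form:  k ∪ k ∪ p ∪ q ∪ r(k ∪ q ∪ q ∪ q) ∪ t(m, m, q) ∪ t(q, p, p)
R2 matches:  uses p;  z := k ∪ k ∪ q ∪ r(k ∪ q ∪ q ∪ q) ∪ t(m, m, q) ∪ t(q, p, p)
The variable takes the whole remainder — replace the entire application.
Giving:  k ∪ k ∪ q ∪ r(k ∪ q ∪ q ∪ q) ∪ t(m, m, q) ∪ t(q, p, p)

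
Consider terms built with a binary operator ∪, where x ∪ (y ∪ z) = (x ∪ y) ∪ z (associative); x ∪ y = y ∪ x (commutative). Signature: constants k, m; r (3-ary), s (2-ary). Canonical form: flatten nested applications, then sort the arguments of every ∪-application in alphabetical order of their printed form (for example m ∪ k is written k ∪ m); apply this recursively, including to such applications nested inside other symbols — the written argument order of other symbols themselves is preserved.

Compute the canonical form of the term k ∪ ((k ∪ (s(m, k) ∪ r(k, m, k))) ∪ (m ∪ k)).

Answer: k ∪ k ∪ k ∪ m ∪ r(k, m, k) ∪ s(m, k)

Derivation:
Un-nest:  k ∪ k ∪ s(m, k) ∪ r(k, m, k) ∪ m ∪ k
Sort arguments:  k ∪ k ∪ k ∪ m ∪ r(k, m, k) ∪ s(m, k)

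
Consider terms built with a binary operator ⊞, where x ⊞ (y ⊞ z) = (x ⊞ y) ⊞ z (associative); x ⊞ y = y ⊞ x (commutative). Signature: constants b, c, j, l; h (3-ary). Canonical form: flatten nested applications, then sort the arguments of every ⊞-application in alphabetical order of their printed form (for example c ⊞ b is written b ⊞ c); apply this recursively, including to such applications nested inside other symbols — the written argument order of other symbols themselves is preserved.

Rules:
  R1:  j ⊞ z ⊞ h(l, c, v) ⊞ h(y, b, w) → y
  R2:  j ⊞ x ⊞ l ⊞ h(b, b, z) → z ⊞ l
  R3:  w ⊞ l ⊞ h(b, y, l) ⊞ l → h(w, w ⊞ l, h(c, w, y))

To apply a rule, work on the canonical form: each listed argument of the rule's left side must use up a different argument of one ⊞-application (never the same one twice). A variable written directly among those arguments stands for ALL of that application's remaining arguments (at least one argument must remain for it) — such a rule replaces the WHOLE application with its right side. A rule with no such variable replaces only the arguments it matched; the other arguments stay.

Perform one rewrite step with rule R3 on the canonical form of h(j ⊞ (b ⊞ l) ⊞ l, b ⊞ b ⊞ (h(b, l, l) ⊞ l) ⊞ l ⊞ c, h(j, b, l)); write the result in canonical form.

Answer: h(b ⊞ j ⊞ l ⊞ l, h(b ⊞ b ⊞ c, b ⊞ b ⊞ c ⊞ l, h(c, b ⊞ b ⊞ c, l)), h(j, b, l))

Derivation:
Canonical form:  h(b ⊞ j ⊞ l ⊞ l, b ⊞ b ⊞ c ⊞ h(b, l, l) ⊞ l ⊞ l, h(j, b, l))
Apply R3:  consuming h(b, l, l), l, l;  w := b ⊞ b ⊞ c, y := l
The variable takes the whole remainder — replace the entire application.
Result:  h(b ⊞ j ⊞ l ⊞ l, h(b ⊞ b ⊞ c, b ⊞ b ⊞ c ⊞ l, h(c, b ⊞ b ⊞ c, l)), h(j, b, l))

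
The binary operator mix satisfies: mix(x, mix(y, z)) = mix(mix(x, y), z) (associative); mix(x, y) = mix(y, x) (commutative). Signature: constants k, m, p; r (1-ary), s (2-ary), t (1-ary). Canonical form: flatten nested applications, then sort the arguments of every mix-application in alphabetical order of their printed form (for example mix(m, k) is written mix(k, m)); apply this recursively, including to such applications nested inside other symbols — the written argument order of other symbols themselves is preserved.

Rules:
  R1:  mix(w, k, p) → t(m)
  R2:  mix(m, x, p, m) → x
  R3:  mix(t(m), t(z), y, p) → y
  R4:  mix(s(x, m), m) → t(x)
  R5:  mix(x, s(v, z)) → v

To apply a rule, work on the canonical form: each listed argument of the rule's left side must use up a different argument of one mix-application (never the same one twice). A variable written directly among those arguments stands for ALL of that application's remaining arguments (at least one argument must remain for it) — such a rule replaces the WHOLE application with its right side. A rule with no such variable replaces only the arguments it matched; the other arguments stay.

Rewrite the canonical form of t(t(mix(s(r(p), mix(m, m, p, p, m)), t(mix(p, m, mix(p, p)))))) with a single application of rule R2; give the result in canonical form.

Canonical form:  t(t(mix(s(r(p), mix(m, m, m, p, p)), t(mix(m, p, p, p)))))
R2 matches:  uses m, m, p;  x := mix(m, p)
The variable takes the whole remainder — replace the entire application.
Giving:  t(t(mix(s(r(p), mix(m, p)), t(mix(m, p, p, p)))))

Answer: t(t(mix(s(r(p), mix(m, p)), t(mix(m, p, p, p)))))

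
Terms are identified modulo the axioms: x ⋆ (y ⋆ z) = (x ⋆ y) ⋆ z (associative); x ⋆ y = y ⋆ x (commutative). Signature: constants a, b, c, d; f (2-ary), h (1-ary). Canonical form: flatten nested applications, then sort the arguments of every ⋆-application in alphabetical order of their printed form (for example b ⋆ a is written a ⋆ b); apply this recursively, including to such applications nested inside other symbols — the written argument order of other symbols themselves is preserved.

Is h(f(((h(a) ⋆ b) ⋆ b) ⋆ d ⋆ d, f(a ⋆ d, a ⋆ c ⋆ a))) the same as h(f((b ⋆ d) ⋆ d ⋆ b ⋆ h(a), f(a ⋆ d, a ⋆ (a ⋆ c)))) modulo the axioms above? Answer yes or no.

Answer: yes — both canonical forms are h(f(b ⋆ b ⋆ d ⋆ d ⋆ h(a), f(a ⋆ d, a ⋆ a ⋆ c)))

Derivation:
Left:  h(f(((h(a) ⋆ b) ⋆ b) ⋆ d ⋆ d, f(a ⋆ d, a ⋆ c ⋆ a)))
  Focus inside:  ((h(a) ⋆ b) ⋆ b) ⋆ d ⋆ d
  Un-nest:  h(a) ⋆ b ⋆ b ⋆ d ⋆ d
  Sort:  b ⋆ b ⋆ d ⋆ d ⋆ h(a)
  Rebuild:  h(f(b ⋆ b ⋆ d ⋆ d ⋆ h(a), f(a ⋆ d, a ⋆ a ⋆ c)))
Right:  h(f((b ⋆ d) ⋆ d ⋆ b ⋆ h(a), f(a ⋆ d, a ⋆ (a ⋆ c))))
  Focus inside:  (b ⋆ d) ⋆ d ⋆ b ⋆ h(a)
  Un-nest:  b ⋆ d ⋆ d ⋆ b ⋆ h(a)
  Sort arguments:  b ⋆ b ⋆ d ⋆ d ⋆ h(a)
  Reassemble:  h(f(b ⋆ b ⋆ d ⋆ d ⋆ h(a), f(a ⋆ d, a ⋆ a ⋆ c)))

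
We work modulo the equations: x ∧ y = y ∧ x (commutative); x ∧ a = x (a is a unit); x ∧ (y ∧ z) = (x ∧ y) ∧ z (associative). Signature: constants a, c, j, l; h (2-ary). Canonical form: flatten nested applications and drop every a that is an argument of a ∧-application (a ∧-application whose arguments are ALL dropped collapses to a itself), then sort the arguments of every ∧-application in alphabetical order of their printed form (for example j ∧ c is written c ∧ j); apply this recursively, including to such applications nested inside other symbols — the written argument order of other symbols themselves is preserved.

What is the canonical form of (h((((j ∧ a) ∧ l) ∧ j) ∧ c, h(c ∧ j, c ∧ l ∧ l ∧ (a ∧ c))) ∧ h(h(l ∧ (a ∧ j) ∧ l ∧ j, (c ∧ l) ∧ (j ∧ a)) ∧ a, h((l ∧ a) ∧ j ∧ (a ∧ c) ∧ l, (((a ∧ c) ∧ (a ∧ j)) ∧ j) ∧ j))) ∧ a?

Flatten:  h((((j ∧ a) ∧ l) ∧ j) ∧ c, h(c ∧ j, c ∧ l ∧ l ∧ (a ∧ c))) ∧ h(h(l ∧ (a ∧ j) ∧ l ∧ j, (c ∧ l) ∧ (j ∧ a)) ∧ a, h((l ∧ a) ∧ j ∧ (a ∧ c) ∧ l, (((a ∧ c) ∧ (a ∧ j)) ∧ j) ∧ j)) ∧ a
Canonicalize subterm:  h((((j ∧ a) ∧ l) ∧ j) ∧ c, h(c ∧ j, c ∧ l ∧ l ∧ (a ∧ c)))  →  h(c ∧ j ∧ j ∧ l, h(c ∧ j, c ∧ c ∧ l ∧ l))
Canonicalize subterm:  h(h(l ∧ (a ∧ j) ∧ l ∧ j, (c ∧ l) ∧ (j ∧ a)) ∧ a, h((l ∧ a) ∧ j ∧ (a ∧ c) ∧ l, (((a ∧ c) ∧ (a ∧ j)) ∧ j) ∧ j))  →  h(h(j ∧ j ∧ l ∧ l, c ∧ j ∧ l), h(c ∧ j ∧ l ∧ l, c ∧ j ∧ j ∧ j))
Unit:  drop a
Sort arguments:  h(c ∧ j ∧ j ∧ l, h(c ∧ j, c ∧ c ∧ l ∧ l)) ∧ h(h(j ∧ j ∧ l ∧ l, c ∧ j ∧ l), h(c ∧ j ∧ l ∧ l, c ∧ j ∧ j ∧ j))

Answer: h(c ∧ j ∧ j ∧ l, h(c ∧ j, c ∧ c ∧ l ∧ l)) ∧ h(h(j ∧ j ∧ l ∧ l, c ∧ j ∧ l), h(c ∧ j ∧ l ∧ l, c ∧ j ∧ j ∧ j))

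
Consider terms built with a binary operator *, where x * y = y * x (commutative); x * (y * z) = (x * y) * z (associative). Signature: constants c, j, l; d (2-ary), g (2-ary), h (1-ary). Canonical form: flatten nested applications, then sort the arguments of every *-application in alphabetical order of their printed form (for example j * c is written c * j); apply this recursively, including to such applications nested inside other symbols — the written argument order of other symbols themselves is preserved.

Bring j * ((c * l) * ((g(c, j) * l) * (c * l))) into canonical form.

Answer: c * c * g(c, j) * j * l * l * l

Derivation:
Un-nest:  j * c * l * g(c, j) * l * c * l
Sort arguments:  c * c * g(c, j) * j * l * l * l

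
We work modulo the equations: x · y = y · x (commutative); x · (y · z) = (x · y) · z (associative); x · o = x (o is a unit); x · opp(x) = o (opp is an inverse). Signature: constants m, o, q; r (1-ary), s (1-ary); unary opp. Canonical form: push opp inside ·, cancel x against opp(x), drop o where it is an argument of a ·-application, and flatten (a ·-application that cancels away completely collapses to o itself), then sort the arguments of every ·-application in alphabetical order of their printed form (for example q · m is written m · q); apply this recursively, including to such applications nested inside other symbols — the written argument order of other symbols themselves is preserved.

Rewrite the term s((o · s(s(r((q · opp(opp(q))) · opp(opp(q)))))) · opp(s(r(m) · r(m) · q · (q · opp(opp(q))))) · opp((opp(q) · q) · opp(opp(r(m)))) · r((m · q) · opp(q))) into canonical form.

Descend into:  (o · s(s(r((q · opp(opp(q))) · opp(opp(q)))))) · opp(s(r(m) · r(m) · q · (q · opp(opp(q))))) · opp((opp(q) · q) · opp(opp(r(m)))) · r((m · q) · opp(q))
Push opp inside:  distribute opp over · and collapse double opp
Cancel inverse pairs:  q cancels; r(m) cancels
Combine occurrences:  s(s(r(q · q · q))) · opp(s(q · q · q · r(m) · r(m)))
Sort:  opp(s(q · q · q · r(m) · r(m))) · s(s(r(q · q · q)))
Put back:  s(opp(s(q · q · q · r(m) · r(m))) · s(s(r(q · q · q))))

Answer: s(opp(s(q · q · q · r(m) · r(m))) · s(s(r(q · q · q))))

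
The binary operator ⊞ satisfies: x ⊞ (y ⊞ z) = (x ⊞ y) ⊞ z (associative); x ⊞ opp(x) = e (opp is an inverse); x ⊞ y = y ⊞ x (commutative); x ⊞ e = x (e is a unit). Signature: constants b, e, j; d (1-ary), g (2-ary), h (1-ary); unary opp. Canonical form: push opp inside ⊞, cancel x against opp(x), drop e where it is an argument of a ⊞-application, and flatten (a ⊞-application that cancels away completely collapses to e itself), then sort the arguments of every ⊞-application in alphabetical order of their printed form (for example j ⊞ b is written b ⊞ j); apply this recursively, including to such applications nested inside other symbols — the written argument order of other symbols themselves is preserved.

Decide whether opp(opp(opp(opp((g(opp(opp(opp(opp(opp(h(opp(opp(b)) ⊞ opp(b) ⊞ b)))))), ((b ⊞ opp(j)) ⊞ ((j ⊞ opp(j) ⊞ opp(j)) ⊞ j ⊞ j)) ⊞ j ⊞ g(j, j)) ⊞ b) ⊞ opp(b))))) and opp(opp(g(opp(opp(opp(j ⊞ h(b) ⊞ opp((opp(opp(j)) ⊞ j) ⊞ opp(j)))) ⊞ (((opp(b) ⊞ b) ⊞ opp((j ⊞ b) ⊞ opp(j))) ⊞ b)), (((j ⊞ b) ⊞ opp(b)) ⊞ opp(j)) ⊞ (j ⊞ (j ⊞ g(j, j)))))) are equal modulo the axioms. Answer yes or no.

Left:  opp(opp(opp(opp((g(opp(opp(opp(opp(opp(h(opp(opp(b)) ⊞ opp(b) ⊞ b)))))), ((b ⊞ opp(j)) ⊞ ((j ⊞ opp(j) ⊞ opp(j)) ⊞ j ⊞ j)) ⊞ j ⊞ g(j, j)) ⊞ b) ⊞ opp(b)))))
  Push opp inside:  distribute opp over ⊞ and collapse double opp
  Inverses cancel:  b cancels
  Collect terms:  g(opp(h(b)), b ⊞ g(j, j) ⊞ j)
Right:  opp(opp(g(opp(opp(opp(j ⊞ h(b) ⊞ opp((opp(opp(j)) ⊞ j) ⊞ opp(j)))) ⊞ (((opp(b) ⊞ b) ⊞ opp((j ⊞ b) ⊞ opp(j))) ⊞ b)), (((j ⊞ b) ⊞ opp(b)) ⊞ opp(j)) ⊞ (j ⊞ (j ⊞ g(j, j))))))
  Push opp inside:  distribute opp over ⊞ and collapse double opp
  Collect:  g(opp(h(b)), g(j, j) ⊞ j ⊞ j)

Answer: no — g(opp(h(b)), b ⊞ g(j, j) ⊞ j) vs g(opp(h(b)), g(j, j) ⊞ j ⊞ j)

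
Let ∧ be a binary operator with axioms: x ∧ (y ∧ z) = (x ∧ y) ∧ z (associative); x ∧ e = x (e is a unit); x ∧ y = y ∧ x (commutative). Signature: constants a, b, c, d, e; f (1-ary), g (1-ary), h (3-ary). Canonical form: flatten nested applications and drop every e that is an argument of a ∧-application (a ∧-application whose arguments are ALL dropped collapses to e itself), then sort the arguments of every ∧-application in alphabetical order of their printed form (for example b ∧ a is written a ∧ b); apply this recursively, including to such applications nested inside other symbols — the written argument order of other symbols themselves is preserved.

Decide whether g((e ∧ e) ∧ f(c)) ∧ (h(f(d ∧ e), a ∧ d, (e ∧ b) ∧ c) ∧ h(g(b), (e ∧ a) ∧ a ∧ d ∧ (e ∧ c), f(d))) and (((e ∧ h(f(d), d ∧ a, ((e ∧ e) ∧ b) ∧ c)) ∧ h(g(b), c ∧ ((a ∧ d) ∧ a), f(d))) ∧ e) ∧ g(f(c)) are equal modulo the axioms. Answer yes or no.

Answer: yes — both canonical forms are g(f(c)) ∧ h(f(d), a ∧ d, b ∧ c) ∧ h(g(b), a ∧ a ∧ c ∧ d, f(d))

Derivation:
Left:  g((e ∧ e) ∧ f(c)) ∧ (h(f(d ∧ e), a ∧ d, (e ∧ b) ∧ c) ∧ h(g(b), (e ∧ a) ∧ a ∧ d ∧ (e ∧ c), f(d)))
  Merge nested applications:  g((e ∧ e) ∧ f(c)) ∧ h(f(d ∧ e), a ∧ d, (e ∧ b) ∧ c) ∧ h(g(b), (e ∧ a) ∧ a ∧ d ∧ (e ∧ c), f(d))
  Simplify inside:  g((e ∧ e) ∧ f(c))  →  g(f(c))
  Inside:  h(f(d ∧ e), a ∧ d, (e ∧ b) ∧ c)  →  h(f(d), a ∧ d, b ∧ c)
  Canonicalize subterm:  h(g(b), (e ∧ a) ∧ a ∧ d ∧ (e ∧ c), f(d))  →  h(g(b), a ∧ a ∧ c ∧ d, f(d))
  Order the arguments:  g(f(c)) ∧ h(f(d), a ∧ d, b ∧ c) ∧ h(g(b), a ∧ a ∧ c ∧ d, f(d))
Right:  (((e ∧ h(f(d), d ∧ a, ((e ∧ e) ∧ b) ∧ c)) ∧ h(g(b), c ∧ ((a ∧ d) ∧ a), f(d))) ∧ e) ∧ g(f(c))
  Flatten:  e ∧ h(f(d), d ∧ a, ((e ∧ e) ∧ b) ∧ c) ∧ h(g(b), c ∧ ((a ∧ d) ∧ a), f(d)) ∧ e ∧ g(f(c))
  Inside:  h(f(d), d ∧ a, ((e ∧ e) ∧ b) ∧ c)  →  h(f(d), a ∧ d, b ∧ c)
  Simplify inside:  h(g(b), c ∧ ((a ∧ d) ∧ a), f(d))  →  h(g(b), a ∧ a ∧ c ∧ d, f(d))
  Drop the unit:  drop e (×2)
  Sort arguments:  g(f(c)) ∧ h(f(d), a ∧ d, b ∧ c) ∧ h(g(b), a ∧ a ∧ c ∧ d, f(d))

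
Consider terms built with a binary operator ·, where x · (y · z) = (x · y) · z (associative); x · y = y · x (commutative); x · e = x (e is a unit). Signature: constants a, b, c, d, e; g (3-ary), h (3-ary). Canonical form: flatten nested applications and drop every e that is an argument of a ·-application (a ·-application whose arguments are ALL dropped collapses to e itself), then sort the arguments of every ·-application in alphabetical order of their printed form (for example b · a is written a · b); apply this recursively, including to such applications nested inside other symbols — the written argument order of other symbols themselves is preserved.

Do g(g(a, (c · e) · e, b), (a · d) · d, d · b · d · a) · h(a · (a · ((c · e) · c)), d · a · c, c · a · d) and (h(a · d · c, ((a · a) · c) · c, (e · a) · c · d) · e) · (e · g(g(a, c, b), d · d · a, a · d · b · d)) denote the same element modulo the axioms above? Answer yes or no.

Answer: no — g(g(a, c, b), a · d · d, a · b · d · d) · h(a · a · c · c, a · c · d, a · c · d) vs g(g(a, c, b), a · d · d, a · b · d · d) · h(a · c · d, a · a · c · c, a · c · d)

Derivation:
Left:  g(g(a, (c · e) · e, b), (a · d) · d, d · b · d · a) · h(a · (a · ((c · e) · c)), d · a · c, c · a · d)
  Inside:  g(g(a, (c · e) · e, b), (a · d) · d, d · b · d · a)  →  g(g(a, c, b), a · d · d, a · b · d · d)
  Inside:  h(a · (a · ((c · e) · c)), d · a · c, c · a · d)  →  h(a · a · c · c, a · c · d, a · c · d)
  Sort arguments:  g(g(a, c, b), a · d · d, a · b · d · d) · h(a · a · c · c, a · c · d, a · c · d)
Right:  (h(a · d · c, ((a · a) · c) · c, (e · a) · c · d) · e) · (e · g(g(a, c, b), d · d · a, a · d · b · d))
  Merge nested applications:  h(a · d · c, ((a · a) · c) · c, (e · a) · c · d) · e · e · g(g(a, c, b), d · d · a, a · d · b · d)
  Simplify inside:  h(a · d · c, ((a · a) · c) · c, (e · a) · c · d)  →  h(a · c · d, a · a · c · c, a · c · d)
  Inside:  g(g(a, c, b), d · d · a, a · d · b · d)  →  g(g(a, c, b), a · d · d, a · b · d · d)
  Unit:  drop e (×2)
  Order the arguments:  g(g(a, c, b), a · d · d, a · b · d · d) · h(a · c · d, a · a · c · c, a · c · d)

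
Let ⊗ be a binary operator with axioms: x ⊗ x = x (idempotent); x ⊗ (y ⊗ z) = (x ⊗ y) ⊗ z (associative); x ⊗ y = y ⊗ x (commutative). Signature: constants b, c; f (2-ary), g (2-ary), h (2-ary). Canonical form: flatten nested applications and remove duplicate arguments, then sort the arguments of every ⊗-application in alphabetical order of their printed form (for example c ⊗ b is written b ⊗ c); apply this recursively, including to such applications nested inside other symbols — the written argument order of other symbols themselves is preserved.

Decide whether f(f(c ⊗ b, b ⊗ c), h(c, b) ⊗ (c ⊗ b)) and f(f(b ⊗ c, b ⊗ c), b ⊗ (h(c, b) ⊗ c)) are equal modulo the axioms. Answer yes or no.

Left:  f(f(c ⊗ b, b ⊗ c), h(c, b) ⊗ (c ⊗ b))
  Work inside:  h(c, b) ⊗ (c ⊗ b)
  Merge nested applications:  h(c, b) ⊗ c ⊗ b
  Order the arguments:  b ⊗ c ⊗ h(c, b)
  Put back:  f(f(b ⊗ c, b ⊗ c), b ⊗ c ⊗ h(c, b))
Right:  f(f(b ⊗ c, b ⊗ c), b ⊗ (h(c, b) ⊗ c))
  Work inside:  b ⊗ (h(c, b) ⊗ c)
  Merge nested applications:  b ⊗ h(c, b) ⊗ c
  Sort:  b ⊗ c ⊗ h(c, b)
  Reassemble:  f(f(b ⊗ c, b ⊗ c), b ⊗ c ⊗ h(c, b))

Answer: yes — both canonical forms are f(f(b ⊗ c, b ⊗ c), b ⊗ c ⊗ h(c, b))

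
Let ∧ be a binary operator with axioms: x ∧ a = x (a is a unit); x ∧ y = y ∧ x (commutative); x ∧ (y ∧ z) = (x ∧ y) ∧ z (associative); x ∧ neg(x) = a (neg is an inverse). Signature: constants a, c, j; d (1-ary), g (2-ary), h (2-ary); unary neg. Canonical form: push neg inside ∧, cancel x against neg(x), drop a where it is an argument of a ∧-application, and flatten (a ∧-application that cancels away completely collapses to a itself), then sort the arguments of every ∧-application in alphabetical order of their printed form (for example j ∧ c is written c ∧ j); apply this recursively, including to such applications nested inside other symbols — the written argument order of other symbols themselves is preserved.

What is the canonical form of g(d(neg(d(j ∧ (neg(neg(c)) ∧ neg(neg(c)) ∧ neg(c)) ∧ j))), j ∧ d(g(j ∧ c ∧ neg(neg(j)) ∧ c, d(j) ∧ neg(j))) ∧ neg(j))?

Focus inside:  j ∧ d(g(j ∧ c ∧ neg(neg(j)) ∧ c, d(j) ∧ neg(j))) ∧ neg(j)
Push neg inside:  distribute neg over ∧ and collapse double neg
Cancel:  j cancels
Collect terms:  d(g(c ∧ c ∧ j ∧ j, d(j) ∧ neg(j)))
Rebuild:  g(d(neg(d(c ∧ j ∧ j))), d(g(c ∧ c ∧ j ∧ j, d(j) ∧ neg(j))))

Answer: g(d(neg(d(c ∧ j ∧ j))), d(g(c ∧ c ∧ j ∧ j, d(j) ∧ neg(j))))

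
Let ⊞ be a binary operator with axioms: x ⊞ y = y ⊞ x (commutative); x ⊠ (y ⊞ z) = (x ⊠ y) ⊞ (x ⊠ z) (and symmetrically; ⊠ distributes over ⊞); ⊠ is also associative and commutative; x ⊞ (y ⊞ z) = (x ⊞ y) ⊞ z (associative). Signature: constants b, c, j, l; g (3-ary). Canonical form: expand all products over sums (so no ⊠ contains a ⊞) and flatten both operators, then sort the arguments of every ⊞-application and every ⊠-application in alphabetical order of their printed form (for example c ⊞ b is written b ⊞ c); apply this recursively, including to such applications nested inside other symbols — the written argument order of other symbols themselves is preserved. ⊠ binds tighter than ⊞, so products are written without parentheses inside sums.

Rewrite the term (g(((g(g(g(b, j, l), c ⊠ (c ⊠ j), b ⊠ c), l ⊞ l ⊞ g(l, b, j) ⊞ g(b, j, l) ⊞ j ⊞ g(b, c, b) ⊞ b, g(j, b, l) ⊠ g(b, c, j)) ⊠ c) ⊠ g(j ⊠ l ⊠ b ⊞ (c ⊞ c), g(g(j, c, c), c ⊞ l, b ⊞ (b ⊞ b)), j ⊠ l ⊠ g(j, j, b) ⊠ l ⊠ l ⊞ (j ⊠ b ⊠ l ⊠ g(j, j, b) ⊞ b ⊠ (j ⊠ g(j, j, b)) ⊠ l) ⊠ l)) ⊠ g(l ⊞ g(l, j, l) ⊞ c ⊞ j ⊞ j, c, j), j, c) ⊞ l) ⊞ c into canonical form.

Distribute:  g(c ⊠ g(b ⊠ j ⊠ l ⊞ c ⊞ c, g(g(j, c, c), c ⊞ l, b ⊞ b ⊞ b), b ⊠ g(j, j, b) ⊠ j ⊠ l ⊠ l ⊞ b ⊠ g(j, j, b) ⊠ j ⊠ l ⊠ l ⊞ g(j, j, b) ⊠ j ⊠ l ⊠ l ⊠ l) ⊠ g(c ⊞ g(l, j, l) ⊞ j ⊞ j ⊞ l, c, j) ⊠ g(g(g(b, j, l), c ⊠ c ⊠ j, b ⊠ c), b ⊞ g(b, c, b) ⊞ g(b, j, l) ⊞ g(l, b, j) ⊞ j ⊞ l ⊞ l, g(b, c, j) ⊠ g(j, b, l)), j, c) ⊞ l ⊞ c
Sort:  c ⊞ g(c ⊠ g(b ⊠ j ⊠ l ⊞ c ⊞ c, g(g(j, c, c), c ⊞ l, b ⊞ b ⊞ b), b ⊠ g(j, j, b) ⊠ j ⊠ l ⊠ l ⊞ b ⊠ g(j, j, b) ⊠ j ⊠ l ⊠ l ⊞ g(j, j, b) ⊠ j ⊠ l ⊠ l ⊠ l) ⊠ g(c ⊞ g(l, j, l) ⊞ j ⊞ j ⊞ l, c, j) ⊠ g(g(g(b, j, l), c ⊠ c ⊠ j, b ⊠ c), b ⊞ g(b, c, b) ⊞ g(b, j, l) ⊞ g(l, b, j) ⊞ j ⊞ l ⊞ l, g(b, c, j) ⊠ g(j, b, l)), j, c) ⊞ l

Answer: c ⊞ g(c ⊠ g(b ⊠ j ⊠ l ⊞ c ⊞ c, g(g(j, c, c), c ⊞ l, b ⊞ b ⊞ b), b ⊠ g(j, j, b) ⊠ j ⊠ l ⊠ l ⊞ b ⊠ g(j, j, b) ⊠ j ⊠ l ⊠ l ⊞ g(j, j, b) ⊠ j ⊠ l ⊠ l ⊠ l) ⊠ g(c ⊞ g(l, j, l) ⊞ j ⊞ j ⊞ l, c, j) ⊠ g(g(g(b, j, l), c ⊠ c ⊠ j, b ⊠ c), b ⊞ g(b, c, b) ⊞ g(b, j, l) ⊞ g(l, b, j) ⊞ j ⊞ l ⊞ l, g(b, c, j) ⊠ g(j, b, l)), j, c) ⊞ l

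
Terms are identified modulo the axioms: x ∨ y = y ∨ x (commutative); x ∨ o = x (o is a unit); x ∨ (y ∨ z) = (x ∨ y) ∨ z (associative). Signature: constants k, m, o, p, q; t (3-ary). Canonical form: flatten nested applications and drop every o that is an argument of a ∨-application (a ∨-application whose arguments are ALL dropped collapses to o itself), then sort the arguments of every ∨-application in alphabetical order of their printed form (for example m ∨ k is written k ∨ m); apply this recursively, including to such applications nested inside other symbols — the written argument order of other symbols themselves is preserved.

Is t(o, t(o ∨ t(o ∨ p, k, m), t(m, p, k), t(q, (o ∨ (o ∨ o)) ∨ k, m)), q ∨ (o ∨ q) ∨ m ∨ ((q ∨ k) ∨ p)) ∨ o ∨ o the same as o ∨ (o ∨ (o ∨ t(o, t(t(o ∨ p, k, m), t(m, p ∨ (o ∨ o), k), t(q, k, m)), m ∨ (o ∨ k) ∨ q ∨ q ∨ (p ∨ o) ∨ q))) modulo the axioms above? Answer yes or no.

Left:  t(o, t(o ∨ t(o ∨ p, k, m), t(m, p, k), t(q, (o ∨ (o ∨ o)) ∨ k, m)), q ∨ (o ∨ q) ∨ m ∨ ((q ∨ k) ∨ p)) ∨ o ∨ o
  Simplify inside:  t(o, t(o ∨ t(o ∨ p, k, m), t(m, p, k), t(q, (o ∨ (o ∨ o)) ∨ k, m)), q ∨ (o ∨ q) ∨ m ∨ ((q ∨ k) ∨ p))  →  t(o, t(t(p, k, m), t(m, p, k), t(q, k, m)), k ∨ m ∨ p ∨ q ∨ q ∨ q)
  Units out:  drop o (×2)
  Sort arguments:  t(o, t(t(p, k, m), t(m, p, k), t(q, k, m)), k ∨ m ∨ p ∨ q ∨ q ∨ q)
Right:  o ∨ (o ∨ (o ∨ t(o, t(t(o ∨ p, k, m), t(m, p ∨ (o ∨ o), k), t(q, k, m)), m ∨ (o ∨ k) ∨ q ∨ q ∨ (p ∨ o) ∨ q)))
  Un-nest:  o ∨ o ∨ o ∨ t(o, t(t(o ∨ p, k, m), t(m, p ∨ (o ∨ o), k), t(q, k, m)), m ∨ (o ∨ k) ∨ q ∨ q ∨ (p ∨ o) ∨ q)
  Canonicalize subterm:  t(o, t(t(o ∨ p, k, m), t(m, p ∨ (o ∨ o), k), t(q, k, m)), m ∨ (o ∨ k) ∨ q ∨ q ∨ (p ∨ o) ∨ q)  →  t(o, t(t(p, k, m), t(m, p, k), t(q, k, m)), k ∨ m ∨ p ∨ q ∨ q ∨ q)
  Unit:  drop o (×3)
  Sort:  t(o, t(t(p, k, m), t(m, p, k), t(q, k, m)), k ∨ m ∨ p ∨ q ∨ q ∨ q)

Answer: yes — both canonical forms are t(o, t(t(p, k, m), t(m, p, k), t(q, k, m)), k ∨ m ∨ p ∨ q ∨ q ∨ q)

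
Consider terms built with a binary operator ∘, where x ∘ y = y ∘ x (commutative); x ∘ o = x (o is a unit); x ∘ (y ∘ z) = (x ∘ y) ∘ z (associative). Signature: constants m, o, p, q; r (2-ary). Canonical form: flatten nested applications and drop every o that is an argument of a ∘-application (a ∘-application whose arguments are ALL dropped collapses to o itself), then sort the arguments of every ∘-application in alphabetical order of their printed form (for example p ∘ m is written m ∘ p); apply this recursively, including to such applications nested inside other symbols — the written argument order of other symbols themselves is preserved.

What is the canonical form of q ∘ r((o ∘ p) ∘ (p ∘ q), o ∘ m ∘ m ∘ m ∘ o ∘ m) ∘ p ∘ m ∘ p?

Canonicalize subterm:  r((o ∘ p) ∘ (p ∘ q), o ∘ m ∘ m ∘ m ∘ o ∘ m)  →  r(p ∘ p ∘ q, m ∘ m ∘ m ∘ m)
Sort arguments:  m ∘ p ∘ p ∘ q ∘ r(p ∘ p ∘ q, m ∘ m ∘ m ∘ m)

Answer: m ∘ p ∘ p ∘ q ∘ r(p ∘ p ∘ q, m ∘ m ∘ m ∘ m)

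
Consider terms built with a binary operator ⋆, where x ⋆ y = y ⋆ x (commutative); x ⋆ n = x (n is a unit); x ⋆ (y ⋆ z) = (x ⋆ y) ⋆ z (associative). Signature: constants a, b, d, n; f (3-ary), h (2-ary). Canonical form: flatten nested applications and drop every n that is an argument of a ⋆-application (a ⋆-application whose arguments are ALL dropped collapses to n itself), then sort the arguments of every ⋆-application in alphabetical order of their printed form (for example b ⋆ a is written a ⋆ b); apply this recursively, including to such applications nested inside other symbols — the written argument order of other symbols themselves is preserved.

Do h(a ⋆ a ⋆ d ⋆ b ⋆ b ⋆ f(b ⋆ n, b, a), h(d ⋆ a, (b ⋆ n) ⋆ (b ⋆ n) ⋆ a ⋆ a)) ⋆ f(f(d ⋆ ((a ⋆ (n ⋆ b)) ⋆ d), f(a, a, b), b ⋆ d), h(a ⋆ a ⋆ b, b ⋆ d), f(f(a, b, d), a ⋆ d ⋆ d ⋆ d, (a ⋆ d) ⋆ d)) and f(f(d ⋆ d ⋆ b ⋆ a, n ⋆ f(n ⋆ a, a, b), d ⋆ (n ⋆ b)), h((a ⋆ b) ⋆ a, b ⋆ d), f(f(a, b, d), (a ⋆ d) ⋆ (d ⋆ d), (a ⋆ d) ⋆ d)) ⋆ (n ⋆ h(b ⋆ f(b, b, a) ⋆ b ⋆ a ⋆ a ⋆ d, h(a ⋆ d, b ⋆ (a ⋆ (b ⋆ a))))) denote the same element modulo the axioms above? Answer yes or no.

Left:  h(a ⋆ a ⋆ d ⋆ b ⋆ b ⋆ f(b ⋆ n, b, a), h(d ⋆ a, (b ⋆ n) ⋆ (b ⋆ n) ⋆ a ⋆ a)) ⋆ f(f(d ⋆ ((a ⋆ (n ⋆ b)) ⋆ d), f(a, a, b), b ⋆ d), h(a ⋆ a ⋆ b, b ⋆ d), f(f(a, b, d), a ⋆ d ⋆ d ⋆ d, (a ⋆ d) ⋆ d))
  Inside:  h(a ⋆ a ⋆ d ⋆ b ⋆ b ⋆ f(b ⋆ n, b, a), h(d ⋆ a, (b ⋆ n) ⋆ (b ⋆ n) ⋆ a ⋆ a))  →  h(a ⋆ a ⋆ b ⋆ b ⋆ d ⋆ f(b, b, a), h(a ⋆ d, a ⋆ a ⋆ b ⋆ b))
  Simplify inside:  f(f(d ⋆ ((a ⋆ (n ⋆ b)) ⋆ d), f(a, a, b), b ⋆ d), h(a ⋆ a ⋆ b, b ⋆ d), f(f(a, b, d), a ⋆ d ⋆ d ⋆ d, (a ⋆ d) ⋆ d))  →  f(f(a ⋆ b ⋆ d ⋆ d, f(a, a, b), b ⋆ d), h(a ⋆ a ⋆ b, b ⋆ d), f(f(a, b, d), a ⋆ d ⋆ d ⋆ d, a ⋆ d ⋆ d))
  Sort arguments:  f(f(a ⋆ b ⋆ d ⋆ d, f(a, a, b), b ⋆ d), h(a ⋆ a ⋆ b, b ⋆ d), f(f(a, b, d), a ⋆ d ⋆ d ⋆ d, a ⋆ d ⋆ d)) ⋆ h(a ⋆ a ⋆ b ⋆ b ⋆ d ⋆ f(b, b, a), h(a ⋆ d, a ⋆ a ⋆ b ⋆ b))
Right:  f(f(d ⋆ d ⋆ b ⋆ a, n ⋆ f(n ⋆ a, a, b), d ⋆ (n ⋆ b)), h((a ⋆ b) ⋆ a, b ⋆ d), f(f(a, b, d), (a ⋆ d) ⋆ (d ⋆ d), (a ⋆ d) ⋆ d)) ⋆ (n ⋆ h(b ⋆ f(b, b, a) ⋆ b ⋆ a ⋆ a ⋆ d, h(a ⋆ d, b ⋆ (a ⋆ (b ⋆ a)))))
  Merge nested applications:  f(f(d ⋆ d ⋆ b ⋆ a, n ⋆ f(n ⋆ a, a, b), d ⋆ (n ⋆ b)), h((a ⋆ b) ⋆ a, b ⋆ d), f(f(a, b, d), (a ⋆ d) ⋆ (d ⋆ d), (a ⋆ d) ⋆ d)) ⋆ n ⋆ h(b ⋆ f(b, b, a) ⋆ b ⋆ a ⋆ a ⋆ d, h(a ⋆ d, b ⋆ (a ⋆ (b ⋆ a))))
  Canonicalize subterm:  f(f(d ⋆ d ⋆ b ⋆ a, n ⋆ f(n ⋆ a, a, b), d ⋆ (n ⋆ b)), h((a ⋆ b) ⋆ a, b ⋆ d), f(f(a, b, d), (a ⋆ d) ⋆ (d ⋆ d), (a ⋆ d) ⋆ d))  →  f(f(a ⋆ b ⋆ d ⋆ d, f(a, a, b), b ⋆ d), h(a ⋆ a ⋆ b, b ⋆ d), f(f(a, b, d), a ⋆ d ⋆ d ⋆ d, a ⋆ d ⋆ d))
  Inside:  h(b ⋆ f(b, b, a) ⋆ b ⋆ a ⋆ a ⋆ d, h(a ⋆ d, b ⋆ (a ⋆ (b ⋆ a))))  →  h(a ⋆ a ⋆ b ⋆ b ⋆ d ⋆ f(b, b, a), h(a ⋆ d, a ⋆ a ⋆ b ⋆ b))
  Drop the unit:  drop n
  Order the arguments:  f(f(a ⋆ b ⋆ d ⋆ d, f(a, a, b), b ⋆ d), h(a ⋆ a ⋆ b, b ⋆ d), f(f(a, b, d), a ⋆ d ⋆ d ⋆ d, a ⋆ d ⋆ d)) ⋆ h(a ⋆ a ⋆ b ⋆ b ⋆ d ⋆ f(b, b, a), h(a ⋆ d, a ⋆ a ⋆ b ⋆ b))

Answer: yes — both canonical forms are f(f(a ⋆ b ⋆ d ⋆ d, f(a, a, b), b ⋆ d), h(a ⋆ a ⋆ b, b ⋆ d), f(f(a, b, d), a ⋆ d ⋆ d ⋆ d, a ⋆ d ⋆ d)) ⋆ h(a ⋆ a ⋆ b ⋆ b ⋆ d ⋆ f(b, b, a), h(a ⋆ d, a ⋆ a ⋆ b ⋆ b))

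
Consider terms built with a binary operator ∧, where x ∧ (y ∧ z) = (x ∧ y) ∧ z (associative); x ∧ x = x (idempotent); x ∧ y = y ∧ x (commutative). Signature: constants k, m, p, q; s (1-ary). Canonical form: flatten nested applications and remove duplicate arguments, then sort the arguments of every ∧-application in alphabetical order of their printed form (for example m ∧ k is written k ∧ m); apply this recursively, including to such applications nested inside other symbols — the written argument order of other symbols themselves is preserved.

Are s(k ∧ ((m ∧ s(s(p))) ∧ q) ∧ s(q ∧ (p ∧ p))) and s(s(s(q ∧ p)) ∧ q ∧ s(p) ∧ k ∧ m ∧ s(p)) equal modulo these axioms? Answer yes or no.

Left:  s(k ∧ ((m ∧ s(s(p))) ∧ q) ∧ s(q ∧ (p ∧ p)))
  Focus inside:  k ∧ ((m ∧ s(s(p))) ∧ q) ∧ s(q ∧ (p ∧ p))
  Merge nested applications:  k ∧ m ∧ s(s(p)) ∧ q ∧ s(q ∧ (p ∧ p))
  Canonicalize subterm:  s(q ∧ (p ∧ p))  →  s(p ∧ q)
  Sort arguments:  k ∧ m ∧ q ∧ s(p ∧ q) ∧ s(s(p))
  Put back:  s(k ∧ m ∧ q ∧ s(p ∧ q) ∧ s(s(p)))
Right:  s(s(s(q ∧ p)) ∧ q ∧ s(p) ∧ k ∧ m ∧ s(p))
  Descend into:  s(s(q ∧ p)) ∧ q ∧ s(p) ∧ k ∧ m ∧ s(p)
  Canonicalize subterm:  s(s(q ∧ p))  →  s(s(p ∧ q))
  Drop duplicates:  drop duplicate s(p)
  Sort arguments:  k ∧ m ∧ q ∧ s(p) ∧ s(s(p ∧ q))
  Reassemble:  s(k ∧ m ∧ q ∧ s(p) ∧ s(s(p ∧ q)))

Answer: no — s(k ∧ m ∧ q ∧ s(p ∧ q) ∧ s(s(p))) vs s(k ∧ m ∧ q ∧ s(p) ∧ s(s(p ∧ q)))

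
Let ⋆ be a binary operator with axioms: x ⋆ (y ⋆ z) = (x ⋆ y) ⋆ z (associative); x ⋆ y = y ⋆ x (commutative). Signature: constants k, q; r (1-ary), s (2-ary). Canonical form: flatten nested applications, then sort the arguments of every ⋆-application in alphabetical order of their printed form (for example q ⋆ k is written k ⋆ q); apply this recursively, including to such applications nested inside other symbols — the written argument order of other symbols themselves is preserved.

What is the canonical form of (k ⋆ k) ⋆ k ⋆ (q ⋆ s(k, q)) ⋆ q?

Answer: k ⋆ k ⋆ k ⋆ q ⋆ q ⋆ s(k, q)

Derivation:
Flatten:  k ⋆ k ⋆ k ⋆ q ⋆ s(k, q) ⋆ q
Sort arguments:  k ⋆ k ⋆ k ⋆ q ⋆ q ⋆ s(k, q)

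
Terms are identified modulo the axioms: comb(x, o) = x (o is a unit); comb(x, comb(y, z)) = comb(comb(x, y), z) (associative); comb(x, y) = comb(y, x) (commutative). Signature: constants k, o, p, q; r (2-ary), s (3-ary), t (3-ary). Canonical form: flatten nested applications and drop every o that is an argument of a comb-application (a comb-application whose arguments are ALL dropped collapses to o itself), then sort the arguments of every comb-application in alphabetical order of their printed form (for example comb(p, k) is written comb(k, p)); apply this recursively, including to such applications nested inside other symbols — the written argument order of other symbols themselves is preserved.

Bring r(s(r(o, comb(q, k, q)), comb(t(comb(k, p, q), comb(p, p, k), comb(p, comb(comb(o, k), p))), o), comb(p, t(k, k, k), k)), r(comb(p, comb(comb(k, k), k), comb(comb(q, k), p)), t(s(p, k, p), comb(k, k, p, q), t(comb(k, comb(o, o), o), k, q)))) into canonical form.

Answer: r(s(r(o, comb(k, q, q)), t(comb(k, p, q), comb(k, p, p), comb(k, p, p)), comb(k, p, t(k, k, k))), r(comb(k, k, k, k, p, p, q), t(s(p, k, p), comb(k, k, p, q), t(k, k, q))))

Derivation:
Descend into:  comb(t(comb(k, p, q), comb(p, p, k), comb(p, comb(comb(o, k), p))), o)
Simplify inside:  t(comb(k, p, q), comb(p, p, k), comb(p, comb(comb(o, k), p)))  →  t(comb(k, p, q), comb(k, p, p), comb(k, p, p))
Units out:  drop o
Order the arguments:  t(comb(k, p, q), comb(k, p, p), comb(k, p, p))
Rebuild:  r(s(r(o, comb(k, q, q)), t(comb(k, p, q), comb(k, p, p), comb(k, p, p)), comb(k, p, t(k, k, k))), r(comb(k, k, k, k, p, p, q), t(s(p, k, p), comb(k, k, p, q), t(k, k, q))))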